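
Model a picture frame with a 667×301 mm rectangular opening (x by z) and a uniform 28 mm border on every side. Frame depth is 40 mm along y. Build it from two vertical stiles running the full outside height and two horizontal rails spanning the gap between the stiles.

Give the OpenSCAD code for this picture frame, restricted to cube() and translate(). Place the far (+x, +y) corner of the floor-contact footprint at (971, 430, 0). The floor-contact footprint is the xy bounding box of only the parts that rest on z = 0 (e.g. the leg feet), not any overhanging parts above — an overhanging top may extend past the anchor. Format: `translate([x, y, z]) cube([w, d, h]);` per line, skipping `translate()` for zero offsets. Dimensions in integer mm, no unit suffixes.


translate([248, 390, 0]) cube([28, 40, 357]);
translate([943, 390, 0]) cube([28, 40, 357]);
translate([276, 390, 0]) cube([667, 40, 28]);
translate([276, 390, 329]) cube([667, 40, 28]);


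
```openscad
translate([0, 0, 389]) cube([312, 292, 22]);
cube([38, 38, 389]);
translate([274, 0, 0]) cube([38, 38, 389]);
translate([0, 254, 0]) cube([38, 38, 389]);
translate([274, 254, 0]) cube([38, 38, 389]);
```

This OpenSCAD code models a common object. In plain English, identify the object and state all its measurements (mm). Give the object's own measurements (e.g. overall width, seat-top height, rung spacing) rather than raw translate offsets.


A four-legged stool. The seat is a 312×292×22 mm slab whose top surface is at z = 411 mm; four square legs, each 38×38 mm in cross-section, run from the floor (z = 0) to the underside of the seat, each flush with a corner of the seat.


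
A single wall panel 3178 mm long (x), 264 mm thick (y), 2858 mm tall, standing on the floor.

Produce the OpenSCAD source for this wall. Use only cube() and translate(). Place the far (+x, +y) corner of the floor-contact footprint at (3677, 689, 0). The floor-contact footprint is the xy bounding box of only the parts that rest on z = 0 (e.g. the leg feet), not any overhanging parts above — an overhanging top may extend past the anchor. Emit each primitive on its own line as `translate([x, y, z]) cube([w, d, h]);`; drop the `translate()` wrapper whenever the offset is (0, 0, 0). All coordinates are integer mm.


translate([499, 425, 0]) cube([3178, 264, 2858]);


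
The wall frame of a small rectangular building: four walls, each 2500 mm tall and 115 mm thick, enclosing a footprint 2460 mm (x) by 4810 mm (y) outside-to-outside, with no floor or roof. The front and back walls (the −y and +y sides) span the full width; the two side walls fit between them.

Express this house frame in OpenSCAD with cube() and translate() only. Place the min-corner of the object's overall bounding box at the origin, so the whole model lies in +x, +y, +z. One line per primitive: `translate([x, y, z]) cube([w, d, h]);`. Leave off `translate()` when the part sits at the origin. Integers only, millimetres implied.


cube([2460, 115, 2500]);
translate([0, 4695, 0]) cube([2460, 115, 2500]);
translate([0, 115, 0]) cube([115, 4580, 2500]);
translate([2345, 115, 0]) cube([115, 4580, 2500]);


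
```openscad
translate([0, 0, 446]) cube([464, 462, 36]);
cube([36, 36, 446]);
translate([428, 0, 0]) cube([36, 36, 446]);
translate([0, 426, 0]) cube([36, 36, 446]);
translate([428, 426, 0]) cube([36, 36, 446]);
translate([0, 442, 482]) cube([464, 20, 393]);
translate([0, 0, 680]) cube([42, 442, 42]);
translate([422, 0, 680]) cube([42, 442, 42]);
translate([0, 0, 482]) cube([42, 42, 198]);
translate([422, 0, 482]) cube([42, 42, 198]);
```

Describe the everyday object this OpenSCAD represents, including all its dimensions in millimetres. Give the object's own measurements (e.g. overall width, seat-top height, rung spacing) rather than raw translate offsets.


A chair. The seat is a 464×462×36 mm slab with its top at z = 482 mm, on four 36×36 mm corner legs (flush with the seat edges, standing on z = 0). A flat backrest 20 mm thick, 393 mm tall, spans the full seat width and rises from the seat top along its +y edge, rear face flush with the rear of the seat. Two armrests of 42×42 mm section run along each side from the seat's front edge to the front of the backrest, top faces 240 mm above the seat top and outer faces flush with the seat's x-edges; a 42×42 mm post under the front of each armrest stands on the seat at the front corner.


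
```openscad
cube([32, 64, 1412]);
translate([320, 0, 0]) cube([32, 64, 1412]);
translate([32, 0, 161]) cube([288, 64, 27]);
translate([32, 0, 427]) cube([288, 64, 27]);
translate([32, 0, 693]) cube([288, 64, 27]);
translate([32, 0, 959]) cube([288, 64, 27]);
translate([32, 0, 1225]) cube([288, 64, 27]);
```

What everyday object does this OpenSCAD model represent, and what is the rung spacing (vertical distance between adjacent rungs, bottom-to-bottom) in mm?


A ladder. The rung spacing is 266 mm.

Two tall 32×64 posts with 5 short bars between them — a ladder. Adjacent rungs sit at z = 161 and z = 427, so the spacing is 427 − 161 = 266 mm.


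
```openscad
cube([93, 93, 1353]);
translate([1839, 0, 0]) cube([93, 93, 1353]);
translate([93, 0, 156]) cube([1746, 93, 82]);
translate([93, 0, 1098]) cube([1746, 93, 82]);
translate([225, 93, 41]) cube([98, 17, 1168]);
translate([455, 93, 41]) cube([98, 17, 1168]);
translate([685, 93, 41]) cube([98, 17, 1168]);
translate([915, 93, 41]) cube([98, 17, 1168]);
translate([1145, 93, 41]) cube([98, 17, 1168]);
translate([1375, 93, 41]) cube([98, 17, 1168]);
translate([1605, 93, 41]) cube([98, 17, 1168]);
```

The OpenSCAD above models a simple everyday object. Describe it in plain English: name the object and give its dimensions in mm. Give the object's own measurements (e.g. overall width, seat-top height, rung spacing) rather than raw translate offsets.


A fence section. Two 93×93 mm posts, 1353 mm tall, stand on the floor with a clear span of 1746 mm between their inner faces. Two horizontal rails of 93×82 mm section span the gap between the posts with their undersides at z = 156 mm and z = 1098 mm, flush with the posts' −y face. 7 pickets, each 98 mm wide, 17 mm thick and 1168 mm tall, are fixed to the +y face of the rails with their bottoms at z = 41 mm, spaced across the span with a 132 mm gap after the −x post and between neighbouring pickets, with 136 mm left before the +x post.


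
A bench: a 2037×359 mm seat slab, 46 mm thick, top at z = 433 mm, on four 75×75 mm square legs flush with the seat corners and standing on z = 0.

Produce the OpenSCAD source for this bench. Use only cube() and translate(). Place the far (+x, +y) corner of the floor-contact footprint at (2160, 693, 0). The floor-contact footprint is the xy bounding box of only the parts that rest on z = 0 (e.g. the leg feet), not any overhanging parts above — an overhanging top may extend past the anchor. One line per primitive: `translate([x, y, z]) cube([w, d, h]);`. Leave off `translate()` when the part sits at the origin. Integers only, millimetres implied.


translate([123, 334, 387]) cube([2037, 359, 46]);
translate([123, 334, 0]) cube([75, 75, 387]);
translate([123, 618, 0]) cube([75, 75, 387]);
translate([2085, 334, 0]) cube([75, 75, 387]);
translate([2085, 618, 0]) cube([75, 75, 387]);


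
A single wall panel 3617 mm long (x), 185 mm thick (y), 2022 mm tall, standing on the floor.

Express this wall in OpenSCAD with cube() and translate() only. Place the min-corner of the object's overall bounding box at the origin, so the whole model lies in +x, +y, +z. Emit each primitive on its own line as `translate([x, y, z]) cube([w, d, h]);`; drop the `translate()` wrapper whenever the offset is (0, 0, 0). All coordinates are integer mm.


cube([3617, 185, 2022]);


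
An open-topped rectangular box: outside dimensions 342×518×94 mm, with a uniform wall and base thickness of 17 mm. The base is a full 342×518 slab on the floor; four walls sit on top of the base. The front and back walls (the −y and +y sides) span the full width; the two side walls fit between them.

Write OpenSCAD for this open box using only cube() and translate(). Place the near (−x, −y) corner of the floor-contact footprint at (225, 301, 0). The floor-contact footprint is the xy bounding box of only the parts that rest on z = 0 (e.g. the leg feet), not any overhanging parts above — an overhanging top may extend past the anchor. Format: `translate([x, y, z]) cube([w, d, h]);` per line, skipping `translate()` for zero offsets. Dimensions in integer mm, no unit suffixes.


translate([225, 301, 0]) cube([342, 518, 17]);
translate([225, 301, 17]) cube([342, 17, 77]);
translate([225, 802, 17]) cube([342, 17, 77]);
translate([225, 318, 17]) cube([17, 484, 77]);
translate([550, 318, 17]) cube([17, 484, 77]);


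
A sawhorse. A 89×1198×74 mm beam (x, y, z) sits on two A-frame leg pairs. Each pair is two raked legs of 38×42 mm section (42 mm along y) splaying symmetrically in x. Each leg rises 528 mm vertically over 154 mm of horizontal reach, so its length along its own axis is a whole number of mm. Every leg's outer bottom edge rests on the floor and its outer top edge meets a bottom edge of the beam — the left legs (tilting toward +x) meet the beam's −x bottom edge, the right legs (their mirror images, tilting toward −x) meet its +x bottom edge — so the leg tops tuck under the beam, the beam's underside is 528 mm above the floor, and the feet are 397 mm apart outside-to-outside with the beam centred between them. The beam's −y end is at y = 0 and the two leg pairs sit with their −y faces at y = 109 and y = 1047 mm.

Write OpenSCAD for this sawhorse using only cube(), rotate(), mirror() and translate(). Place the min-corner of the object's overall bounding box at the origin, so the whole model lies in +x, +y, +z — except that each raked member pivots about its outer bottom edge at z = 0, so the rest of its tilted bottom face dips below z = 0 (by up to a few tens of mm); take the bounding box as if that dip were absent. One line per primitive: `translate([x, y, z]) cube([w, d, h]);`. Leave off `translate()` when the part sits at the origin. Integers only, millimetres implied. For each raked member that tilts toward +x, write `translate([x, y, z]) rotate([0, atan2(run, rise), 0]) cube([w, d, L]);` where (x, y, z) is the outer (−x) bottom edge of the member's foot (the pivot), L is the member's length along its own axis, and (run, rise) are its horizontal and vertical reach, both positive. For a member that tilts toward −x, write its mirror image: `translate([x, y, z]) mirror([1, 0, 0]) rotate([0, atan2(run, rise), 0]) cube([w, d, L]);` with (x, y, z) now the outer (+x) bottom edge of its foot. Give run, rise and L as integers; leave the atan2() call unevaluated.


translate([154, 0, 528]) cube([89, 1198, 74]);
translate([0, 109, 0]) rotate([0, atan2(154, 528), 0]) cube([38, 42, 550]);
translate([397, 109, 0]) mirror([1, 0, 0]) rotate([0, atan2(154, 528), 0]) cube([38, 42, 550]);
translate([0, 1047, 0]) rotate([0, atan2(154, 528), 0]) cube([38, 42, 550]);
translate([397, 1047, 0]) mirror([1, 0, 0]) rotate([0, atan2(154, 528), 0]) cube([38, 42, 550]);


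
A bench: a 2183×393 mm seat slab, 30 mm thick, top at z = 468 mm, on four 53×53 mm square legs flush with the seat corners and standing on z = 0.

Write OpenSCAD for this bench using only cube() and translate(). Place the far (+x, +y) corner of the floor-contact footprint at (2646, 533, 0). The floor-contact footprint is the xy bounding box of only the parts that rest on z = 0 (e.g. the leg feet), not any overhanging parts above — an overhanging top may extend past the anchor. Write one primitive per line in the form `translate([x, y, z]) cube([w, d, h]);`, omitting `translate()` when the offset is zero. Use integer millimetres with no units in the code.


translate([463, 140, 438]) cube([2183, 393, 30]);
translate([463, 140, 0]) cube([53, 53, 438]);
translate([463, 480, 0]) cube([53, 53, 438]);
translate([2593, 140, 0]) cube([53, 53, 438]);
translate([2593, 480, 0]) cube([53, 53, 438]);


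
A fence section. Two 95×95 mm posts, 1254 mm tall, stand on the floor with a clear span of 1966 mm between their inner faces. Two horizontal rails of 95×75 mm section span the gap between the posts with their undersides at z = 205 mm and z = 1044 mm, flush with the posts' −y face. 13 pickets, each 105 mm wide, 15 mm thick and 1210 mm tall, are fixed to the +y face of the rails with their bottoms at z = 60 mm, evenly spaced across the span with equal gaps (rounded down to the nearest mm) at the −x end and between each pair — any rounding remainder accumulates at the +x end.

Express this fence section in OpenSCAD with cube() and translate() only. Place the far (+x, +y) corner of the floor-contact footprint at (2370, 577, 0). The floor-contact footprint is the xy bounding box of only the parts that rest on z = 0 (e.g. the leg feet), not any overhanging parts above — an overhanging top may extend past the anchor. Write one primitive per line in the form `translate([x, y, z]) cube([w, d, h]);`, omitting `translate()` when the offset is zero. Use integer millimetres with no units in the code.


translate([214, 482, 0]) cube([95, 95, 1254]);
translate([2275, 482, 0]) cube([95, 95, 1254]);
translate([309, 482, 205]) cube([1966, 95, 75]);
translate([309, 482, 1044]) cube([1966, 95, 75]);
translate([351, 577, 60]) cube([105, 15, 1210]);
translate([498, 577, 60]) cube([105, 15, 1210]);
translate([645, 577, 60]) cube([105, 15, 1210]);
translate([792, 577, 60]) cube([105, 15, 1210]);
translate([939, 577, 60]) cube([105, 15, 1210]);
translate([1086, 577, 60]) cube([105, 15, 1210]);
translate([1233, 577, 60]) cube([105, 15, 1210]);
translate([1380, 577, 60]) cube([105, 15, 1210]);
translate([1527, 577, 60]) cube([105, 15, 1210]);
translate([1674, 577, 60]) cube([105, 15, 1210]);
translate([1821, 577, 60]) cube([105, 15, 1210]);
translate([1968, 577, 60]) cube([105, 15, 1210]);
translate([2115, 577, 60]) cube([105, 15, 1210]);


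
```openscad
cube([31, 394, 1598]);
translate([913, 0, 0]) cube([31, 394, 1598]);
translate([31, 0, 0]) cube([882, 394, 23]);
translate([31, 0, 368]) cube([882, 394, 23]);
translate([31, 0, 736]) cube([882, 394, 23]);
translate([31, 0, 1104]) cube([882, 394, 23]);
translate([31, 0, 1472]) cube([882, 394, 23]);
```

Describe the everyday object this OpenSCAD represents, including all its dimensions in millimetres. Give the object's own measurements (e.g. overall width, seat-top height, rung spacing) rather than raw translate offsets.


An open bookshelf. Two side panels, each 31 mm thick, 394 mm deep and 1598 mm tall, stand 944 mm apart (outside-to-outside). Between them sit 5 shelves, each 23 mm thick and 394 mm deep, spanning the full gap between the sides. The bottom shelf rests on the floor (its underside at z = 0) and the clear gap between one shelf's top and the next shelf's underside is 345 mm.


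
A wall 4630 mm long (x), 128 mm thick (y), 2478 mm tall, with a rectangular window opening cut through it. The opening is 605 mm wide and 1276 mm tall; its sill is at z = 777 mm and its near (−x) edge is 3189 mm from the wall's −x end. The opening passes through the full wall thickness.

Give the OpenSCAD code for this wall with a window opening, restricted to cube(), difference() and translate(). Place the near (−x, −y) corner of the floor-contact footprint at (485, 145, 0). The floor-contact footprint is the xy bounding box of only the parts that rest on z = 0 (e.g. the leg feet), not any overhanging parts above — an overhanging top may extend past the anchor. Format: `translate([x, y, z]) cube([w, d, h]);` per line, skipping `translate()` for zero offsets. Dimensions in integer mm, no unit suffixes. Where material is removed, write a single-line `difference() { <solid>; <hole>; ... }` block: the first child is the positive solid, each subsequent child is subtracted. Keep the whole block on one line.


difference() { translate([485, 145, 0]) cube([4630, 128, 2478]); translate([3674, 145, 777]) cube([605, 128, 1276]); }


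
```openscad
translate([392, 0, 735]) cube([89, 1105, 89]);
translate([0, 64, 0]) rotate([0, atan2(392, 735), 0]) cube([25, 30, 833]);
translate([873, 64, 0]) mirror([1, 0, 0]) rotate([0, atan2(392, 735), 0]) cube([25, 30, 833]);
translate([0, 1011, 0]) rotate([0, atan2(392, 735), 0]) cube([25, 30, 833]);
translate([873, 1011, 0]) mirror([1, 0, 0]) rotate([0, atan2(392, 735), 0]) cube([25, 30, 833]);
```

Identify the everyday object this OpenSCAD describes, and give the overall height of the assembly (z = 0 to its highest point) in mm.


A sawhorse. The overall height is 824 mm.

A beam across two mirrored pairs of raked legs — a sawhorse. The beam's underside is at z = 735 (matching the legs' vertical rise in atan2(392, 735)) and the beam is 89 mm tall, so its top is at 735 + 89 = 824 mm. The raked legs top out at the beam's underside, so that is the highest point.


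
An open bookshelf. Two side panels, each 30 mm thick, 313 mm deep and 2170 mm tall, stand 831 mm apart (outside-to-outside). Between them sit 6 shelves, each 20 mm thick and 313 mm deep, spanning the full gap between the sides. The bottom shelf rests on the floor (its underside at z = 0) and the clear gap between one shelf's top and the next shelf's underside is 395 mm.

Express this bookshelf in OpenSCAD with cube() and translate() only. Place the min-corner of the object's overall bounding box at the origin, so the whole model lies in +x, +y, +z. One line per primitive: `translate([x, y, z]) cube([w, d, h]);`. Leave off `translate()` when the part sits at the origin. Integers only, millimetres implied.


cube([30, 313, 2170]);
translate([801, 0, 0]) cube([30, 313, 2170]);
translate([30, 0, 0]) cube([771, 313, 20]);
translate([30, 0, 415]) cube([771, 313, 20]);
translate([30, 0, 830]) cube([771, 313, 20]);
translate([30, 0, 1245]) cube([771, 313, 20]);
translate([30, 0, 1660]) cube([771, 313, 20]);
translate([30, 0, 2075]) cube([771, 313, 20]);


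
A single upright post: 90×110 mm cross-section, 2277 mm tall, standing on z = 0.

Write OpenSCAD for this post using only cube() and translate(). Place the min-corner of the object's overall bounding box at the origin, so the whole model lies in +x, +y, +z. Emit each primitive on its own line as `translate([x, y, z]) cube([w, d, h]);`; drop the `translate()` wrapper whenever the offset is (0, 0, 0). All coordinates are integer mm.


cube([90, 110, 2277]);


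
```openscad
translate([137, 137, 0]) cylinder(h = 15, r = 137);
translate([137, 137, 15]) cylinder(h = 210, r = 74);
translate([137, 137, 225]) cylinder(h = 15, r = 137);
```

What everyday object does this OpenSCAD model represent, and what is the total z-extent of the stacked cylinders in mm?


A spool. The overall height is 240 mm.

Three coaxial cylinders, large–small–large — a spool. Two 15 mm flanges and a 210 mm core give 15 + 210 + 15 = 240 mm.


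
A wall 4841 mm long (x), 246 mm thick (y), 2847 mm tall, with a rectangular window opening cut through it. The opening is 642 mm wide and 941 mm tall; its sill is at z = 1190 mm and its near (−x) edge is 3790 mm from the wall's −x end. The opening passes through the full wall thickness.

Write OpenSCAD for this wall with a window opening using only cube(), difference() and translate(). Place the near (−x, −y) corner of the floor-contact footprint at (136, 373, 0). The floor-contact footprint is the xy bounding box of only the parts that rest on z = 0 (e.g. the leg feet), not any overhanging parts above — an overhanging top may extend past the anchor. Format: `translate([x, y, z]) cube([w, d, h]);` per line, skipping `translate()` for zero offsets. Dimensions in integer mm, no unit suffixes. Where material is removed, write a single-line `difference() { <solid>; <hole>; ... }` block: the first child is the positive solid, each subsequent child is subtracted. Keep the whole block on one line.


difference() { translate([136, 373, 0]) cube([4841, 246, 2847]); translate([3926, 373, 1190]) cube([642, 246, 941]); }


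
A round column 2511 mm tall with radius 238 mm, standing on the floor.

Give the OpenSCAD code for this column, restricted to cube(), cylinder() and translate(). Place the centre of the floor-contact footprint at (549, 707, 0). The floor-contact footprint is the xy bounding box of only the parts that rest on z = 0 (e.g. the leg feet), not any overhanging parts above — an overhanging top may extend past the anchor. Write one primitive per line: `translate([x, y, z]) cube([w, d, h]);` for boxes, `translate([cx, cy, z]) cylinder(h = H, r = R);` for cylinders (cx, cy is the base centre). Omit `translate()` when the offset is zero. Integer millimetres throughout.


translate([549, 707, 0]) cylinder(h = 2511, r = 238);


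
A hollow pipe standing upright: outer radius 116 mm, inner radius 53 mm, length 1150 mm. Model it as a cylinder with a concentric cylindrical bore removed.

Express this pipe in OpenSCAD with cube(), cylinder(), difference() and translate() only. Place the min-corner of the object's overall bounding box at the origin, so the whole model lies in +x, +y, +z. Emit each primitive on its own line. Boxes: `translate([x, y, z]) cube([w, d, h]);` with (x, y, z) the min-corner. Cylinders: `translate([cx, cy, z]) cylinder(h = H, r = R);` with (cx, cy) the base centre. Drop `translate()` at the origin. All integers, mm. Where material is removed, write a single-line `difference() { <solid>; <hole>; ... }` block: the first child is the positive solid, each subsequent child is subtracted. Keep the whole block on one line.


difference() { translate([116, 116, 0]) cylinder(h = 1150, r = 116); translate([116, 116, 0]) cylinder(h = 1150, r = 53); }


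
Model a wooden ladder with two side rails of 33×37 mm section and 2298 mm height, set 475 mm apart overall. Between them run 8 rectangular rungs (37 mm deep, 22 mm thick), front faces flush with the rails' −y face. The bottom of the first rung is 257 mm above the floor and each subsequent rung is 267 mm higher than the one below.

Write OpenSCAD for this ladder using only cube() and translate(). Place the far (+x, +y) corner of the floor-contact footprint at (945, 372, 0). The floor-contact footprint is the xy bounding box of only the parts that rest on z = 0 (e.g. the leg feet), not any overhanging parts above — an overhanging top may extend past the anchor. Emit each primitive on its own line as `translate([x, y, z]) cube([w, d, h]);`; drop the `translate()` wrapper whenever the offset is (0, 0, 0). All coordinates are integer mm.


// rung span = 475 - 2*33 = 409
// rung[k] z = 257 + k*267
translate([470, 335, 0]) cube([33, 37, 2298]);
translate([912, 335, 0]) cube([33, 37, 2298]);
translate([503, 335, 257]) cube([409, 37, 22]);
translate([503, 335, 524]) cube([409, 37, 22]);
translate([503, 335, 791]) cube([409, 37, 22]);
translate([503, 335, 1058]) cube([409, 37, 22]);
translate([503, 335, 1325]) cube([409, 37, 22]);
translate([503, 335, 1592]) cube([409, 37, 22]);
translate([503, 335, 1859]) cube([409, 37, 22]);
translate([503, 335, 2126]) cube([409, 37, 22]);


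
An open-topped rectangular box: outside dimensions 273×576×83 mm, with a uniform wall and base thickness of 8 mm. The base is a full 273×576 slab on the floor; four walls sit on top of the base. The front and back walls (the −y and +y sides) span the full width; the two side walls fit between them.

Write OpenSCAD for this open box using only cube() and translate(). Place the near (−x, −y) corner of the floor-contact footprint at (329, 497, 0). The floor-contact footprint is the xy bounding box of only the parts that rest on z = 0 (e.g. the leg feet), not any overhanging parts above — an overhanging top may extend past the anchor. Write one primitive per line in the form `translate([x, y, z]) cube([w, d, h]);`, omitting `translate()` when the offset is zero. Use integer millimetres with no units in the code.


translate([329, 497, 0]) cube([273, 576, 8]);
translate([329, 497, 8]) cube([273, 8, 75]);
translate([329, 1065, 8]) cube([273, 8, 75]);
translate([329, 505, 8]) cube([8, 560, 75]);
translate([594, 505, 8]) cube([8, 560, 75]);


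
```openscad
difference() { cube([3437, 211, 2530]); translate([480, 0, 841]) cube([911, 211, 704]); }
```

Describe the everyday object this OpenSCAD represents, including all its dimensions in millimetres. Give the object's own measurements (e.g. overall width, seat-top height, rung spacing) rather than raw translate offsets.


A wall 3437 mm long (x), 211 mm thick (y), 2530 mm tall, with a rectangular window opening cut through it. The opening is 911 mm wide and 704 mm tall; its sill is at z = 841 mm and its near (−x) edge is 480 mm from the wall's −x end. The opening passes through the full wall thickness.


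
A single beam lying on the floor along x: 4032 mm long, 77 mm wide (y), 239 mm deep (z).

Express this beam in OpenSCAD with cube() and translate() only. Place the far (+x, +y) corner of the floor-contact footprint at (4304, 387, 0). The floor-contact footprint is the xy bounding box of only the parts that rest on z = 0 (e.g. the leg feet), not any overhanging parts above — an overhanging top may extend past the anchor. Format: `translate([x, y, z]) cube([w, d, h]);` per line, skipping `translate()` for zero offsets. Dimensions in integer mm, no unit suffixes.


translate([272, 310, 0]) cube([4032, 77, 239]);


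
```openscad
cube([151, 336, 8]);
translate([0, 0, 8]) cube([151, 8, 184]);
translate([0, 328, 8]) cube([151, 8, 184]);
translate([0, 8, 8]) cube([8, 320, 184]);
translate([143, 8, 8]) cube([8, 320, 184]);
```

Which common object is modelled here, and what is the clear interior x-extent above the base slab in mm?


An open box. The internal width is 135 mm.

A 151×336 base slab with four walls standing on it — an open box. The base is 151 mm wide and the walls are 8 mm thick, so the internal width is 151 − 2 × 8 = 135 mm.


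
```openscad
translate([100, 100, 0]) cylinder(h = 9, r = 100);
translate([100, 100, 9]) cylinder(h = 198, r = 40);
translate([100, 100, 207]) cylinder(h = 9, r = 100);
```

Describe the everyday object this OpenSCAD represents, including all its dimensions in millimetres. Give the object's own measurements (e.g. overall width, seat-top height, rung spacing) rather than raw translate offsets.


A spool: two coaxial disc flanges of radius 100 mm and thickness 9 mm, joined by a core cylinder of radius 40 mm and height 198 mm. The lower flange rests on z = 0 and the three cylinders share a vertical axis.


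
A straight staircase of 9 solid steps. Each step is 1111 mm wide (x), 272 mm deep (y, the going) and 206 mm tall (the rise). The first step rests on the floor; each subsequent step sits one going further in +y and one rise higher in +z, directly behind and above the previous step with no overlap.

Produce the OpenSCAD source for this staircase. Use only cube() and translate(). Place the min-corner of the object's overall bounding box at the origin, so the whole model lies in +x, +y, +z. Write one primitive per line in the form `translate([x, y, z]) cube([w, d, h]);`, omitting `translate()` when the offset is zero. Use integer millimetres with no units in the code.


cube([1111, 272, 206]);
translate([0, 272, 206]) cube([1111, 272, 206]);
translate([0, 544, 412]) cube([1111, 272, 206]);
translate([0, 816, 618]) cube([1111, 272, 206]);
translate([0, 1088, 824]) cube([1111, 272, 206]);
translate([0, 1360, 1030]) cube([1111, 272, 206]);
translate([0, 1632, 1236]) cube([1111, 272, 206]);
translate([0, 1904, 1442]) cube([1111, 272, 206]);
translate([0, 2176, 1648]) cube([1111, 272, 206]);


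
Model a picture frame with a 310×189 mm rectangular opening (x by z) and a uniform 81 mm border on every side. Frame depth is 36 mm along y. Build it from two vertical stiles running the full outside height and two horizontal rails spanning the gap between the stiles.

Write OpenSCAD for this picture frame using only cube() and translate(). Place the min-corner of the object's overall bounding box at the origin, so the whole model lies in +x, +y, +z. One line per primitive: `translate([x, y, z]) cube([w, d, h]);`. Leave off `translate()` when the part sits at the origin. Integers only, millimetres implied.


cube([81, 36, 351]);
translate([391, 0, 0]) cube([81, 36, 351]);
translate([81, 0, 0]) cube([310, 36, 81]);
translate([81, 0, 270]) cube([310, 36, 81]);


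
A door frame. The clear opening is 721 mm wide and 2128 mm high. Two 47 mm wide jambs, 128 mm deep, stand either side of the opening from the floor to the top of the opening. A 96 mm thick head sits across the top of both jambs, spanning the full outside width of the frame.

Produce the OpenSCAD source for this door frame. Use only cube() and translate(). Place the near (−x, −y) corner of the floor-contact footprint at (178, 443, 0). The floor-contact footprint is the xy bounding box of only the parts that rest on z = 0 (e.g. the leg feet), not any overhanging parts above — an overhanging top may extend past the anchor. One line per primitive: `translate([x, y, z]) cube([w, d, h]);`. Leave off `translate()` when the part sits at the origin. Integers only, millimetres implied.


translate([178, 443, 0]) cube([47, 128, 2128]);
translate([946, 443, 0]) cube([47, 128, 2128]);
translate([178, 443, 2128]) cube([815, 128, 96]);


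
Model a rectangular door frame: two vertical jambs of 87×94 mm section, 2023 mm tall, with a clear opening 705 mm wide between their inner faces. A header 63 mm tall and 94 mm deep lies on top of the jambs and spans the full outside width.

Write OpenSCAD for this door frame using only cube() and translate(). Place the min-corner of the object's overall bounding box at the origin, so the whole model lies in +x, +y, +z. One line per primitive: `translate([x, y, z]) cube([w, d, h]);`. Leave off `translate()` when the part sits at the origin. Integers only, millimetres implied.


cube([87, 94, 2023]);
translate([792, 0, 0]) cube([87, 94, 2023]);
translate([0, 0, 2023]) cube([879, 94, 63]);


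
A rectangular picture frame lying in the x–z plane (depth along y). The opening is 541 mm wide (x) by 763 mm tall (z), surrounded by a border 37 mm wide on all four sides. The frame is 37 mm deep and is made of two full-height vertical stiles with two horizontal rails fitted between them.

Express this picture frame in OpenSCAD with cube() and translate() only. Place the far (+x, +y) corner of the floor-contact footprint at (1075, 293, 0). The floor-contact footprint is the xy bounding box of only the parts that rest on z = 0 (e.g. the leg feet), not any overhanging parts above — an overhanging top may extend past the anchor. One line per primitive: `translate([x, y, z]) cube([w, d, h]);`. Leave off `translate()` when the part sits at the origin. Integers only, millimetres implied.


translate([460, 256, 0]) cube([37, 37, 837]);
translate([1038, 256, 0]) cube([37, 37, 837]);
translate([497, 256, 0]) cube([541, 37, 37]);
translate([497, 256, 800]) cube([541, 37, 37]);


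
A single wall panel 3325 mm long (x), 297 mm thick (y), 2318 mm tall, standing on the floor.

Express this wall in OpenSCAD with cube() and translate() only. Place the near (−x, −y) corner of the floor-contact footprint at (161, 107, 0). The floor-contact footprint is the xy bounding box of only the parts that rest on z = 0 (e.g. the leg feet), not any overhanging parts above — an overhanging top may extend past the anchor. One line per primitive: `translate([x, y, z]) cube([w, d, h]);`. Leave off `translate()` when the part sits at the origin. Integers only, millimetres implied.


translate([161, 107, 0]) cube([3325, 297, 2318]);


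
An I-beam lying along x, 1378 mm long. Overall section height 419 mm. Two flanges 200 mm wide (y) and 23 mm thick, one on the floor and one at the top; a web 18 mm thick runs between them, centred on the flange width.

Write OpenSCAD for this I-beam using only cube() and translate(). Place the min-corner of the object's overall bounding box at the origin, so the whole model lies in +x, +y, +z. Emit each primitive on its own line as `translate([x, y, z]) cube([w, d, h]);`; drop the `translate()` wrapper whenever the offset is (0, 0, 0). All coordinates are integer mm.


cube([1378, 200, 23]);
translate([0, 91, 23]) cube([1378, 18, 373]);
translate([0, 0, 396]) cube([1378, 200, 23]);


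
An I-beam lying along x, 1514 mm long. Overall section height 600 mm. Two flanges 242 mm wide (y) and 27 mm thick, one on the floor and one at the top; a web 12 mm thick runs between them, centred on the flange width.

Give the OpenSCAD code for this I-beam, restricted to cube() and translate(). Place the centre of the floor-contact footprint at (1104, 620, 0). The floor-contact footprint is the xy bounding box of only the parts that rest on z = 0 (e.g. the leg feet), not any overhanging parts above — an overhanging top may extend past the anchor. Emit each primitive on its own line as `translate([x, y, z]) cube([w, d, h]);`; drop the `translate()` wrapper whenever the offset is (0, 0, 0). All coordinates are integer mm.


translate([347, 499, 0]) cube([1514, 242, 27]);
translate([347, 614, 27]) cube([1514, 12, 546]);
translate([347, 499, 573]) cube([1514, 242, 27]);


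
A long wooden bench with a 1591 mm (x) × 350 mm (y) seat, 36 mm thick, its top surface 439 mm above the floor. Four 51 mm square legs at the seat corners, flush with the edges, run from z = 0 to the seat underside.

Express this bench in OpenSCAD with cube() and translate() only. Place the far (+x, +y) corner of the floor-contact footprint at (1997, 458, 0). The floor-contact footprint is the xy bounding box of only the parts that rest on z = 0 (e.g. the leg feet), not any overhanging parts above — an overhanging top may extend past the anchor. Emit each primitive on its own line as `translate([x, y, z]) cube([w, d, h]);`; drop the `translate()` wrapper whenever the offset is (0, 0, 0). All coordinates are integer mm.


translate([406, 108, 403]) cube([1591, 350, 36]);
translate([406, 108, 0]) cube([51, 51, 403]);
translate([406, 407, 0]) cube([51, 51, 403]);
translate([1946, 108, 0]) cube([51, 51, 403]);
translate([1946, 407, 0]) cube([51, 51, 403]);


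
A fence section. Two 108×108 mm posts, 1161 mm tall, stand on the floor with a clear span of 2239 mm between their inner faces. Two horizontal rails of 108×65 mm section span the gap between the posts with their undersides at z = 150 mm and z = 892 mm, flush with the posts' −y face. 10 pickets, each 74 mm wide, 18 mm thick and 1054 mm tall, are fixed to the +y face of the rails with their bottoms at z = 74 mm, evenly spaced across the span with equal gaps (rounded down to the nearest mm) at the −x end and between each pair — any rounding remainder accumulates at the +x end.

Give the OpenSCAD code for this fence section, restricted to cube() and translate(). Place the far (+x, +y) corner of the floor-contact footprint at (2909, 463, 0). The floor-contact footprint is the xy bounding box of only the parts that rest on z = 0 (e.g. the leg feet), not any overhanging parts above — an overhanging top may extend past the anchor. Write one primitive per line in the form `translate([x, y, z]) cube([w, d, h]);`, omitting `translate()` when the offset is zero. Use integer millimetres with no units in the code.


translate([454, 355, 0]) cube([108, 108, 1161]);
translate([2801, 355, 0]) cube([108, 108, 1161]);
translate([562, 355, 150]) cube([2239, 108, 65]);
translate([562, 355, 892]) cube([2239, 108, 65]);
translate([698, 463, 74]) cube([74, 18, 1054]);
translate([908, 463, 74]) cube([74, 18, 1054]);
translate([1118, 463, 74]) cube([74, 18, 1054]);
translate([1328, 463, 74]) cube([74, 18, 1054]);
translate([1538, 463, 74]) cube([74, 18, 1054]);
translate([1748, 463, 74]) cube([74, 18, 1054]);
translate([1958, 463, 74]) cube([74, 18, 1054]);
translate([2168, 463, 74]) cube([74, 18, 1054]);
translate([2378, 463, 74]) cube([74, 18, 1054]);
translate([2588, 463, 74]) cube([74, 18, 1054]);


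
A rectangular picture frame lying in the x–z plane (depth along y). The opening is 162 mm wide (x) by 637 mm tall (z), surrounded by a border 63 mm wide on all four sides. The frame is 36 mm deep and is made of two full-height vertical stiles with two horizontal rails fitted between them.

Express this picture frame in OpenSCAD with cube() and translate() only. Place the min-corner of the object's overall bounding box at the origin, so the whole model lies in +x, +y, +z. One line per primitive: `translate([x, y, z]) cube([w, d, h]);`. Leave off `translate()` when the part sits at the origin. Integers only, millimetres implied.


cube([63, 36, 763]);
translate([225, 0, 0]) cube([63, 36, 763]);
translate([63, 0, 0]) cube([162, 36, 63]);
translate([63, 0, 700]) cube([162, 36, 63]);


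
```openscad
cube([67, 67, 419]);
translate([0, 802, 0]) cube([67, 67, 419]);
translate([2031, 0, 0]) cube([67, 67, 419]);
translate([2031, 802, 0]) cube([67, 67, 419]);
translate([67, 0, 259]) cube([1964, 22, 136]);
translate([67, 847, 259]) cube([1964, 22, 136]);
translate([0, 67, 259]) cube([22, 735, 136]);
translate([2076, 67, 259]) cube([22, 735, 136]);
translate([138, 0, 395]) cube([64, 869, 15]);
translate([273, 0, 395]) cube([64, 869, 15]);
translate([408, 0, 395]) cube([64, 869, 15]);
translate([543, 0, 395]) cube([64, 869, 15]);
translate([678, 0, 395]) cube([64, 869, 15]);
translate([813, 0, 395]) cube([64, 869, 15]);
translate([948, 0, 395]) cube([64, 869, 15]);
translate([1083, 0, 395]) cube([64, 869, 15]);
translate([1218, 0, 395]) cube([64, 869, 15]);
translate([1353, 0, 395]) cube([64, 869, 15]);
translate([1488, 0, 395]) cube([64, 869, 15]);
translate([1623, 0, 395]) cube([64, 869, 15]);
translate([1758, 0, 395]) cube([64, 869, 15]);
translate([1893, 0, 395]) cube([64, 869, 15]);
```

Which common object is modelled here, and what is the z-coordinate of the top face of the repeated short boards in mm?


A bed frame. The slat-top height is 410 mm.

Four posts, four rails, and a row of slats — a bed frame. Slats sit on the rails at z = 259 + 136 = 395; with slat thickness 15, the top is 410 mm.


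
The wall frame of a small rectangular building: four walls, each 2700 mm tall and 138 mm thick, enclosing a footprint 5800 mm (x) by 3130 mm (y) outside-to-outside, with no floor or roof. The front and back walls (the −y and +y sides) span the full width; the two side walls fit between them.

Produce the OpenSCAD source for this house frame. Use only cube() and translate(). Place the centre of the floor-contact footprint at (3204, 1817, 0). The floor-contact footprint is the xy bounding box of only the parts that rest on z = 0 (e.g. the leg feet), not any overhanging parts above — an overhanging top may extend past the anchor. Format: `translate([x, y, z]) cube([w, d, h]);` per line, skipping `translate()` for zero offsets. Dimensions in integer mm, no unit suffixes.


translate([304, 252, 0]) cube([5800, 138, 2700]);
translate([304, 3244, 0]) cube([5800, 138, 2700]);
translate([304, 390, 0]) cube([138, 2854, 2700]);
translate([5966, 390, 0]) cube([138, 2854, 2700]);


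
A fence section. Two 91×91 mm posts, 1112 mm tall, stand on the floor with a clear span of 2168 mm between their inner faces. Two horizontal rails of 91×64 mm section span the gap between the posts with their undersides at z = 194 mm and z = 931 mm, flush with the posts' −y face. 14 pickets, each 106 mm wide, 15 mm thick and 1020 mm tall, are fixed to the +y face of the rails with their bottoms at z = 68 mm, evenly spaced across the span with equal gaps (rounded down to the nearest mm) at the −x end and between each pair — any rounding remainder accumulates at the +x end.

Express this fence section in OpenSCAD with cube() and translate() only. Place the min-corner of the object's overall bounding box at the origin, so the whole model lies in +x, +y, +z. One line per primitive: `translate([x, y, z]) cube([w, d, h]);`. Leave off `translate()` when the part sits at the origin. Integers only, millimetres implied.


cube([91, 91, 1112]);
translate([2259, 0, 0]) cube([91, 91, 1112]);
translate([91, 0, 194]) cube([2168, 91, 64]);
translate([91, 0, 931]) cube([2168, 91, 64]);
translate([136, 91, 68]) cube([106, 15, 1020]);
translate([287, 91, 68]) cube([106, 15, 1020]);
translate([438, 91, 68]) cube([106, 15, 1020]);
translate([589, 91, 68]) cube([106, 15, 1020]);
translate([740, 91, 68]) cube([106, 15, 1020]);
translate([891, 91, 68]) cube([106, 15, 1020]);
translate([1042, 91, 68]) cube([106, 15, 1020]);
translate([1193, 91, 68]) cube([106, 15, 1020]);
translate([1344, 91, 68]) cube([106, 15, 1020]);
translate([1495, 91, 68]) cube([106, 15, 1020]);
translate([1646, 91, 68]) cube([106, 15, 1020]);
translate([1797, 91, 68]) cube([106, 15, 1020]);
translate([1948, 91, 68]) cube([106, 15, 1020]);
translate([2099, 91, 68]) cube([106, 15, 1020]);
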